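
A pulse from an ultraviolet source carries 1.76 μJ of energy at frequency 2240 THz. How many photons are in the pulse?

1.19e12 photons

Per-photon energy: E = 1.484e-18 J (from frequency = 2240 THz).
N = E_total / E_photon = 1.76e-6 J / 1.484e-18 J = 1.19e12.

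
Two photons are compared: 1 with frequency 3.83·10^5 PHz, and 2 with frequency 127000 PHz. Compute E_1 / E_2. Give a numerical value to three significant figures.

3.02

E_1 = 2.538·10^-13 J (from frequency = 3.83·10^5 PHz, via E = hf).
E_2 = 8.415·10^-14 J (from frequency = 127000 PHz, via E = hf).
Ratio = 2.538·10^-13 / 8.415·10^-14 = 3.02.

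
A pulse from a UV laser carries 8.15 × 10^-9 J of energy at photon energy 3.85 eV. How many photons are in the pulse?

1.32 × 10^10 photons

Per-photon energy: E = 6.168 × 10^-19 J (from energy = 3.85 eV).
N = E_total / E_photon = 8.15 × 10^-9 J / 6.168 × 10^-19 J = 1.32 × 10^10.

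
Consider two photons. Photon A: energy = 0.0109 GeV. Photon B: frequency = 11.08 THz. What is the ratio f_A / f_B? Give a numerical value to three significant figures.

f_A = 2.636 × 10^21 Hz (from energy = 0.0109 GeV, via f = E/h).
f_B = 1.108 × 10^13 Hz (from frequency = 11.08 THz, via f given directly).
Ratio = 2.636 × 10^21 / 1.108 × 10^13 = 2.38 × 10^8.

2.38 × 10^8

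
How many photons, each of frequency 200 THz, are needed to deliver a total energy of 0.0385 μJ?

2.91 × 10^11 photons

Per-photon energy: E = 1.325 × 10^-19 J (from frequency = 200 THz).
N = E_total / E_photon = 3.85 × 10^-8 J / 1.325 × 10^-19 J = 2.91 × 10^11.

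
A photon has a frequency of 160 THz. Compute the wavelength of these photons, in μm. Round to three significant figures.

(c = 2.99792458·10^8 m/s.)
Convert to SI: f = 160 THz = 1.6·10^14 Hz.
Apply λ = c/f: λ = 1.874·10^-6 m.
Converting to μm: λ = 1.874 μm ≈ 1.87 μm.

1.87 μm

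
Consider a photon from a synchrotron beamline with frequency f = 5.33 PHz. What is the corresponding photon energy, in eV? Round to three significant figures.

22.0 eV

Convert to SI: f = 5.33 PHz = 5.33 × 10^15 Hz.
The photon relation is E = hf, giving E = 3.532 × 10^-18 J.
Converting to eV: E = 22.04 eV ≈ 22.0 eV.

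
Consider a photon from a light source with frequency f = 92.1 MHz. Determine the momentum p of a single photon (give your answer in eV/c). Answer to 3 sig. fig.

3.81 × 10^-7 eV/c

Convert to SI: f = 92.1 MHz = 9.21 × 10^7 Hz.
Apply p = hf/c: p = 2.036 × 10^-34 kg·m/s.
Converting to eV/c: p = 3.809 × 10^-7 eV/c ≈ 3.81 × 10^-7 eV/c.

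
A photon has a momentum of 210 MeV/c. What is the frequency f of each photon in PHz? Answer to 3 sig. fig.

5.08 × 10^7 PHz

Take h = 6.62607015 × 10^-34 J·s, c = 2.99792458 × 10^8 m/s, 1 eV = 1.602176634 × 10^-19 J.
Convert to SI: p = 210 MeV/c = 1.1223 × 10^-19 kg·m/s.
Since f = pc/h for a photon, f = 5.078 × 10^22 Hz.
Converting to PHz: f = 5.078 × 10^7 PHz ≈ 5.08 × 10^7 PHz.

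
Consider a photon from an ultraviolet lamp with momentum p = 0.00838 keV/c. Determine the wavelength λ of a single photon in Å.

First convert: p = 0.00838 keV/c = 4.4785 × 10^-27 kg·m/s.
Apply λ = h/p: λ = 1.480 × 10^-7 m.
Converting to Å: λ = 1480 Å ≈ 1480 Å.

1480 Å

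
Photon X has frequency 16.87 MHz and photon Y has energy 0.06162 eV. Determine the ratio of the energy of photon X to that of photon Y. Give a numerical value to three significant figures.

1.13e-6

E_X = 1.118e-26 J (from frequency = 16.87 MHz, via E = hf).
E_Y = 9.873e-21 J (from energy = 0.06162 eV, via E given directly).
Ratio = 1.118e-26 / 9.873e-21 = 1.13e-6.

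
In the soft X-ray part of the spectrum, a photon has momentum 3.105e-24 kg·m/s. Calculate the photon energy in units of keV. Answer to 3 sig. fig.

5.81 keV

Take c = 2.99792458e8 m/s, 1 eV = 1.602176634e-19 J.
Apply E = pc: E = 9.309e-16 J.
Converting to keV: E = 5.810 keV ≈ 5.81 keV.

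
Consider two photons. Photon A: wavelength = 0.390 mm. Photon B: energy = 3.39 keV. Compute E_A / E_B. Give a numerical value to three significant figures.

9.38 × 10^-7

E_A = 5.093 × 10^-22 J (from wavelength = 0.390 mm, via E = hc/λ).
E_B = 5.431 × 10^-16 J (from energy = 3.39 keV, via E given directly).
Ratio = 5.093 × 10^-22 / 5.431 × 10^-16 = 9.38 × 10^-7.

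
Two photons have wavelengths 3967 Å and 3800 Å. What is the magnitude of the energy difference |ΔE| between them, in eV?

Using E = hc/λ: E₁ = 5.0074 × 10^-19 J, E₂ = 5.2275 × 10^-19 J.
|ΔE| = |5.0074 × 10^-19 − 5.2275 × 10^-19| = 2.20 × 10^-20 J = 0.137 eV.

0.137 eV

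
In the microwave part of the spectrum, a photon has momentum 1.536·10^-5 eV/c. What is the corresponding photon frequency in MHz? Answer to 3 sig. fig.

3710 MHz

(h = 6.62607015·10^-34 J·s, c = 2.99792458·10^8 m/s, 1 eV = 1.602176634·10^-19 J.)
In SI units: p = 1.536·10^-5 eV/c = 8.2088·10^-33 kg·m/s.
Apply f = pc/h: f = 3.714·10^9 Hz.
Converting to MHz: f = 3714 MHz ≈ 3710 MHz.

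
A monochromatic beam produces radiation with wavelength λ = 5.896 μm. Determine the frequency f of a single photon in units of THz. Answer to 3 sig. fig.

50.8 THz

Use c = 2.99792458e8 m/s.
Convert to SI: λ = 5.896 μm = 5.896e-6 m.
For a photon f = c/λ, so f = 5.085e13 Hz.
Converting to THz: f = 50.85 THz ≈ 50.8 THz.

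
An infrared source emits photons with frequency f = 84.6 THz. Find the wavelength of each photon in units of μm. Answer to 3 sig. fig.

3.54 μm

Convert to SI: f = 84.6 THz = 8.46e13 Hz.
The photon relation is λ = c/f, giving λ = 3.544e-6 m.
Converting to μm: λ = 3.544 μm ≈ 3.54 μm.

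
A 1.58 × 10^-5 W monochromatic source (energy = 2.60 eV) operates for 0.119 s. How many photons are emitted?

4.51 × 10^12 photons

Total energy: E_total = P·t = 1.58 × 10^-5 × 0.119 = 1.880 × 10^-6 J.
Per-photon energy: E = 4.166 × 10^-19 J.
N = E_total / E_photon = 4.51 × 10^12.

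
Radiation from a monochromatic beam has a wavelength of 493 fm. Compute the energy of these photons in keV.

2510 keV

In SI units: λ = 493 fm = 4.93e-13 m.
Since E = hc/λ for a photon, E = 4.029e-13 J.
Converting to keV: E = 2515 keV ≈ 2510 keV.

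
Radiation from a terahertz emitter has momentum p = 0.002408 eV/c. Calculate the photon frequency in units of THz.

0.582 THz

Use h = 6.62607015e-34 J·s, c = 2.99792458e8 m/s, 1 eV = 1.602176634e-19 J.
Convert to SI: p = 0.002408 eV/c = 1.2869e-30 kg·m/s.
For a photon f = pc/h, so f = 5.823e11 Hz.
Converting to THz: f = 0.5823 THz ≈ 0.582 THz.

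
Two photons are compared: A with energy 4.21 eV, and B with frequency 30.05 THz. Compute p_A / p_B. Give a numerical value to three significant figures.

33.9

p_A = 2.250 × 10^-27 kg·m/s (from energy = 4.21 eV, via p = E/c).
p_B = 6.642 × 10^-29 kg·m/s (from frequency = 30.05 THz, via p = hf/c).
Ratio = 2.250 × 10^-27 / 6.642 × 10^-29 = 33.9.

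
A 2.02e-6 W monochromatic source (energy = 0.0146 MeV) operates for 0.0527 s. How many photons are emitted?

Total energy: E_total = P·t = 2.02e-6 × 0.0527 = 1.065e-7 J.
Per-photon energy: E = 2.339e-15 J.
N = E_total / E_photon = 4.55e7.

4.55e7 photons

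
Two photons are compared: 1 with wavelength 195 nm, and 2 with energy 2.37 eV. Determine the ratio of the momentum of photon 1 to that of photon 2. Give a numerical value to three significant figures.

p_1 = 3.398 × 10^-27 kg·m/s (from wavelength = 195 nm, via p = h/λ).
p_2 = 1.267 × 10^-27 kg·m/s (from energy = 2.37 eV, via p = E/c).
Ratio = 3.398 × 10^-27 / 1.267 × 10^-27 = 2.68.

2.68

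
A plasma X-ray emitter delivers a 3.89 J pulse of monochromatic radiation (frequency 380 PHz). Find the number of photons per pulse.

1.54 × 10^16 photons

Per-photon energy: E = 2.518 × 10^-16 J (from frequency = 380 PHz).
N = E_total / E_photon = 3.89 J / 2.518 × 10^-16 J = 1.54 × 10^16.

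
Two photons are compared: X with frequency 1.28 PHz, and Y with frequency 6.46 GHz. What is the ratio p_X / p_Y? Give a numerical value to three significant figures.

p_X = 2.829e-27 kg·m/s (from frequency = 1.28 PHz, via p = hf/c).
p_Y = 1.428e-32 kg·m/s (from frequency = 6.46 GHz, via p = hf/c).
Ratio = 2.829e-27 / 1.428e-32 = 1.98e5.

1.98e5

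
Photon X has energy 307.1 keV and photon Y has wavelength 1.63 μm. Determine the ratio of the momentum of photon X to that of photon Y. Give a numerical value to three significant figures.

4.04e5

p_X = 1.641e-22 kg·m/s (from energy = 307.1 keV, via p = E/c).
p_Y = 4.065e-28 kg·m/s (from wavelength = 1.63 μm, via p = h/λ).
Ratio = 1.641e-22 / 4.065e-28 = 4.04e5.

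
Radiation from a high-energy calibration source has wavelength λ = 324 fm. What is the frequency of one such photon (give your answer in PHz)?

First convert: λ = 324 fm = 3.24 × 10^-13 m.
The photon relation is f = c/λ, giving f = 9.253 × 10^20 Hz.
Converting to PHz: f = 925300 PHz ≈ 9.25 × 10^5 PHz.

9.25 × 10^5 PHz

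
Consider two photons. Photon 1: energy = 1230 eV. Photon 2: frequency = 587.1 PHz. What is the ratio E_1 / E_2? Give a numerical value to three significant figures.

0.507

E_1 = 1.971·10^-16 J (from energy = 1230 eV, via E given directly).
E_2 = 3.890·10^-16 J (from frequency = 587.1 PHz, via E = hf).
Ratio = 1.971·10^-16 / 3.890·10^-16 = 0.507.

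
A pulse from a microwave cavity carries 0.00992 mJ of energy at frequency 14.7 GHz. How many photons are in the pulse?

1.02e18 photons

Per-photon energy: E = 9.740e-24 J (from frequency = 14.7 GHz).
N = E_total / E_photon = 9.92e-6 J / 9.740e-24 J = 1.02e18.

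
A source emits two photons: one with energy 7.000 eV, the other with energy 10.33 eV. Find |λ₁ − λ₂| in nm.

57.1 nm

Using λ = hc/E: λ₁ = 1.7712e-7 m, λ₂ = 1.2002e-7 m.
|Δλ| = |1.7712e-7 − 1.2002e-7| = 5.71e-8 m = 57.1 nm.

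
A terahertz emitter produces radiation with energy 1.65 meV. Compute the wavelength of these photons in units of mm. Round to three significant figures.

Take h = 6.62607015 × 10^-34 J·s, c = 2.99792458 × 10^8 m/s, 1 eV = 1.602176634 × 10^-19 J.
Convert to SI: E = 1.65 meV = 2.6436 × 10^-22 J.
For a photon λ = hc/E, so λ = 7.514 × 10^-4 m.
Converting to mm: λ = 0.7514 mm ≈ 0.751 mm.

0.751 mm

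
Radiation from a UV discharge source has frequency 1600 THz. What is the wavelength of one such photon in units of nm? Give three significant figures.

187 nm

(c = 2.99792458·10^8 m/s.)
In SI units: f = 1600 THz = 1.6·10^15 Hz.
For a photon λ = c/f, so λ = 1.874·10^-7 m.
Converting to nm: λ = 187.4 nm ≈ 187 nm.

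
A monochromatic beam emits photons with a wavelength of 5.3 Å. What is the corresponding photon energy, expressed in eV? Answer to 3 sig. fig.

2340 eV

(h = 6.62607015 × 10^-34 J·s, c = 2.99792458 × 10^8 m/s, 1 eV = 1.602176634 × 10^-19 J.)
First convert: λ = 5.3 Å = 5.3 × 10^-10 m.
Apply E = hc/λ: E = 3.748 × 10^-16 J.
Converting to eV: E = 2339 eV ≈ 2340 eV.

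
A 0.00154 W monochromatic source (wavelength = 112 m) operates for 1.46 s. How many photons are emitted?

1.27e24 photons

Total energy: E_total = P·t = 0.00154 × 1.46 = 0.002248 J.
Per-photon energy: E = 1.774e-27 J.
N = E_total / E_photon = 1.27e24.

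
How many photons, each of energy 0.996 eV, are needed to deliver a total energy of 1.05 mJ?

Per-photon energy: E = 1.596 × 10^-19 J (from energy = 0.996 eV).
N = E_total / E_photon = 0.00105 J / 1.596 × 10^-19 J = 6.58 × 10^15.

6.58 × 10^15 photons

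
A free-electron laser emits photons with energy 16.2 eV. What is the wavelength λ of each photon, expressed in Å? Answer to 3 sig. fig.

765 Å

Use h = 6.62607015·10^-34 J·s, c = 2.99792458·10^8 m/s, 1 eV = 1.602176634·10^-19 J.
Convert to SI: E = 16.2 eV = 2.5955·10^-18 J.
For a photon λ = hc/E, so λ = 7.653·10^-8 m.
Converting to Å: λ = 765.3 Å ≈ 765 Å.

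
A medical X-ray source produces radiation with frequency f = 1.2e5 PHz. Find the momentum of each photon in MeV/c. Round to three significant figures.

Take h = 6.62607015e-34 J·s, c = 2.99792458e8 m/s, 1 eV = 1.602176634e-19 J.
Convert to SI: f = 1.2e5 PHz = 1.2e20 Hz.
Since p = hf/c for a photon, p = 2.652e-22 kg·m/s.
Converting to MeV/c: p = 0.4963 MeV/c ≈ 0.496 MeV/c.

0.496 MeV/c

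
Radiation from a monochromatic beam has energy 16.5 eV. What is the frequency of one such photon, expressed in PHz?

Convert to SI: E = 16.5 eV = 2.6436·10^-18 J.
Apply f = E/h: f = 3.990·10^15 Hz.
Converting to PHz: f = 3.990 PHz ≈ 3.99 PHz.

3.99 PHz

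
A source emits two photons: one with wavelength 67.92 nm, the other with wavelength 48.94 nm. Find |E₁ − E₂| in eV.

Using E = hc/λ: E₁ = 2.9247 × 10^-18 J, E₂ = 4.0589 × 10^-18 J.
|ΔE| = |2.9247 × 10^-18 − 4.0589 × 10^-18| = 1.13 × 10^-18 J = 7.08 eV.

7.08 eV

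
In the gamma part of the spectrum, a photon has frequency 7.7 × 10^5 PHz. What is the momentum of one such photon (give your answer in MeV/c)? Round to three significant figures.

3.18 MeV/c

Convert to SI: f = 7.7 × 10^5 PHz = 7.7 × 10^20 Hz.
Since p = hf/c for a photon, p = 1.702 × 10^-21 kg·m/s.
Converting to MeV/c: p = 3.184 MeV/c ≈ 3.18 MeV/c.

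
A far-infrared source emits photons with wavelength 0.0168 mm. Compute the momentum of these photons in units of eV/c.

In SI units: λ = 0.0168 mm = 1.68e-5 m.
The photon relation is p = h/λ, giving p = 3.944e-29 kg·m/s.
Converting to eV/c: p = 0.07380 eV/c ≈ 0.0738 eV/c.

0.0738 eV/c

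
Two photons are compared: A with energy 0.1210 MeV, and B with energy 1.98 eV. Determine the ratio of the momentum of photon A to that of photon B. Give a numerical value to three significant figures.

p_A = 6.467 × 10^-23 kg·m/s (from energy = 0.1210 MeV, via p = E/c).
p_B = 1.058 × 10^-27 kg·m/s (from energy = 1.98 eV, via p = E/c).
Ratio = 6.467 × 10^-23 / 1.058 × 10^-27 = 6.11 × 10^4.

6.11 × 10^4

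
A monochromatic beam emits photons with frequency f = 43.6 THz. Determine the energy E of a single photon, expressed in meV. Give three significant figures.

(h = 6.62607015e-34 J·s, 1 eV = 1.602176634e-19 J.)
Convert to SI: f = 43.6 THz = 4.36e13 Hz.
The photon relation is E = hf, giving E = 2.889e-20 J.
Converting to meV: E = 180.3 meV ≈ 180 meV.

180 meV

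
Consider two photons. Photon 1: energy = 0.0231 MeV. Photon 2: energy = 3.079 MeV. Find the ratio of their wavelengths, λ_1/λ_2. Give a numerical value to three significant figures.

133

λ_1 = 5.367e-11 m (from energy = 0.0231 MeV, via λ = hc/E).
λ_2 = 4.027e-13 m (from energy = 3.079 MeV, via λ = hc/E).
Ratio = 5.367e-11 / 4.027e-13 = 133.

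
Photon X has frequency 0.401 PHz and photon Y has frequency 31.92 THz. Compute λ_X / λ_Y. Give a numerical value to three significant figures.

λ_X = 7.476e-7 m (from frequency = 0.401 PHz, via λ = c/f).
λ_Y = 9.392e-6 m (from frequency = 31.92 THz, via λ = c/f).
Ratio = 7.476e-7 / 9.392e-6 = 0.0796.

0.0796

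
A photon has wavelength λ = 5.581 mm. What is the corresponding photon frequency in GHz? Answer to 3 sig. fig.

Convert to SI: λ = 5.581 mm = 0.005581 m.
For a photon f = c/λ, so f = 5.372e10 Hz.
Converting to GHz: f = 53.72 GHz ≈ 53.7 GHz.

53.7 GHz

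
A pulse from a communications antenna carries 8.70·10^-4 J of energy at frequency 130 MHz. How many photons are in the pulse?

1.01·10^22 photons

Per-photon energy: E = 8.614·10^-26 J (from frequency = 130 MHz).
N = E_total / E_photon = 8.70·10^-4 J / 8.614·10^-26 J = 1.01·10^22.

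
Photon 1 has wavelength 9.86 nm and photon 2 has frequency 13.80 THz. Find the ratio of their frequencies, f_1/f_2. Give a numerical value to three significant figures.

2200

f_1 = 3.040e16 Hz (from wavelength = 9.86 nm, via f = c/λ).
f_2 = 1.380e13 Hz (from frequency = 13.80 THz, via f given directly).
Ratio = 3.040e16 / 1.380e13 = 2200.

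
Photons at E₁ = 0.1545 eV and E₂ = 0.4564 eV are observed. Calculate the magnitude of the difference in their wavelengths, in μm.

Using λ = hc/E: λ₁ = 8.0249·10^-6 m, λ₂ = 2.7166·10^-6 m.
|Δλ| = |8.0249·10^-6 − 2.7166·10^-6| = 5.31·10^-6 m = 5.31 μm.

5.31 μm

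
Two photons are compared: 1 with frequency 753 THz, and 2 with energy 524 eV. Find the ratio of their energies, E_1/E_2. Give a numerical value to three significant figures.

E_1 = 4.989·10^-19 J (from frequency = 753 THz, via E = hf).
E_2 = 8.395·10^-17 J (from energy = 524 eV, via E given directly).
Ratio = 4.989·10^-19 / 8.395·10^-17 = 5.94·10^-3.

5.94·10^-3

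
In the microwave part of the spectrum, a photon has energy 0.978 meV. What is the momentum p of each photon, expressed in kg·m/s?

Take c = 2.99792458 × 10^8 m/s, 1 eV = 1.602176634 × 10^-19 J.
First convert: E = 0.978 meV = 1.5669 × 10^-22 J.
For a photon p = E/c, so p = 5.227 × 10^-31 kg·m/s.
So p ≈ 5.23 × 10^-31 kg·m/s.

5.23 × 10^-31 kg·m/s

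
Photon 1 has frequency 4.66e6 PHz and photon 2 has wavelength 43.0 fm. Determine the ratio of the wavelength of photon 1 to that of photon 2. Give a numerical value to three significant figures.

1.50

λ_1 = 6.433e-14 m (from frequency = 4.66e6 PHz, via λ = c/f).
λ_2 = 4.300e-14 m (from wavelength = 43.0 fm, via λ given directly).
Ratio = 6.433e-14 / 4.300e-14 = 1.50.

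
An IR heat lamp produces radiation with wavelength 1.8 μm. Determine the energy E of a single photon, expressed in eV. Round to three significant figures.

Convert to SI: λ = 1.8 μm = 1.8 × 10^-6 m.
The photon relation is E = hc/λ, giving E = 1.104 × 10^-19 J.
Converting to eV: E = 0.6888 eV ≈ 0.689 eV.

0.689 eV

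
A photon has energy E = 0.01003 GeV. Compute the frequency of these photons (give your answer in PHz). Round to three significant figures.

In SI units: E = 0.01003 GeV = 1.6070e-12 J.
For a photon f = E/h, so f = 2.425e21 Hz.
Converting to PHz: f = 2.425e6 PHz ≈ 2.43e6 PHz.

2.43e6 PHz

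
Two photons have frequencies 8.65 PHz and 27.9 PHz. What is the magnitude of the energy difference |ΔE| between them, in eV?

Using E = hf: E₁ = 5.732e-18 J, E₂ = 1.849e-17 J.
|ΔE| = |5.732e-18 − 1.849e-17| = 1.28e-17 J = 79.6 eV.

79.6 eV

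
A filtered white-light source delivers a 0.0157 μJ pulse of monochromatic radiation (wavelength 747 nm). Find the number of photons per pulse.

Per-photon energy: E = 2.659 × 10^-19 J (from wavelength = 747 nm).
N = E_total / E_photon = 1.57 × 10^-8 J / 2.659 × 10^-19 J = 5.90 × 10^10.

5.90 × 10^10 photons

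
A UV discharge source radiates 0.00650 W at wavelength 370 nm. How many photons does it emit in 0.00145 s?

1.76 × 10^13 photons

Total energy: E_total = P·t = 0.00650 × 0.00145 = 9.425 × 10^-6 J.
Per-photon energy: E = 5.369 × 10^-19 J.
N = E_total / E_photon = 1.76 × 10^13.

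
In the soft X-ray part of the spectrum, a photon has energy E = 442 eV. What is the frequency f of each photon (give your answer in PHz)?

107 PHz

Take h = 6.62607015 × 10^-34 J·s, 1 eV = 1.602176634 × 10^-19 J.
In SI units: E = 442 eV = 7.0816 × 10^-17 J.
Since f = E/h for a photon, f = 1.069 × 10^17 Hz.
Converting to PHz: f = 106.9 PHz ≈ 107 PHz.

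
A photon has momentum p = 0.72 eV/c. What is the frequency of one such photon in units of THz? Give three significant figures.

174 THz

Convert to SI: p = 0.72 eV/c = 3.8479·10^-28 kg·m/s.
The photon relation is f = pc/h, giving f = 1.741·10^14 Hz.
Converting to THz: f = 174.1 THz ≈ 174 THz.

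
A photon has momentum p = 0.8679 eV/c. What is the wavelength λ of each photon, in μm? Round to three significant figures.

(h = 6.62607015e-34 J·s, c = 2.99792458e8 m/s, 1 eV = 1.602176634e-19 J.)
Convert to SI: p = 0.8679 eV/c = 4.6383e-28 kg·m/s.
The photon relation is λ = h/p, giving λ = 1.429e-6 m.
Converting to μm: λ = 1.429 μm ≈ 1.43 μm.

1.43 μm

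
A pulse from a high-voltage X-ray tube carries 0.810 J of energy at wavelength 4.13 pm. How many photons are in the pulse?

Per-photon energy: E = 4.810 × 10^-14 J (from wavelength = 4.13 pm).
N = E_total / E_photon = 0.810 J / 4.810 × 10^-14 J = 1.68 × 10^13.

1.68 × 10^13 photons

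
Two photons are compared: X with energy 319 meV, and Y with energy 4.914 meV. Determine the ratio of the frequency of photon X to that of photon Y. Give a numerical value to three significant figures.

f_X = 7.713 × 10^13 Hz (from energy = 319 meV, via f = E/h).
f_Y = 1.188 × 10^12 Hz (from energy = 4.914 meV, via f = E/h).
Ratio = 7.713 × 10^13 / 1.188 × 10^12 = 64.9.

64.9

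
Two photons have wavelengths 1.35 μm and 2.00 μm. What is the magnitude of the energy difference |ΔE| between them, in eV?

Using E = hc/λ: E₁ = 1.471e-19 J, E₂ = 9.932e-20 J.
|ΔE| = |1.471e-19 − 9.932e-20| = 4.78e-20 J = 0.298 eV.

0.298 eV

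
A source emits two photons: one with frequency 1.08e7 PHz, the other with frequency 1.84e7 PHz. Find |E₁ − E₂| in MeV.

31.4 MeV

Using E = hf: E₁ = 7.156e-12 J, E₂ = 1.219e-11 J.
|ΔE| = |7.156e-12 − 1.219e-11| = 5.04e-12 J = 31.4 MeV.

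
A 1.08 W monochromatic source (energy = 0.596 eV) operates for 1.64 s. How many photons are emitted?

Total energy: E_total = P·t = 1.08 × 1.64 = 1.771 J.
Per-photon energy: E = 9.549e-20 J.
N = E_total / E_photon = 1.85e19.

1.85e19 photons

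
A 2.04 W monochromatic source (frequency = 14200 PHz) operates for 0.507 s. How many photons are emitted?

1.10 × 10^14 photons

Total energy: E_total = P·t = 2.04 × 0.507 = 1.034 J.
Per-photon energy: E = 9.409 × 10^-15 J.
N = E_total / E_photon = 1.10 × 10^14.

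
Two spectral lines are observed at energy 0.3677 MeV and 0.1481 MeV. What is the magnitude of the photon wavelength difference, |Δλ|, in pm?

5.00 pm

Using λ = hc/E: λ₁ = 3.3719e-12 m, λ₂ = 8.3717e-12 m.
|Δλ| = |3.3719e-12 − 8.3717e-12| = 5.00e-12 m = 5.00 pm.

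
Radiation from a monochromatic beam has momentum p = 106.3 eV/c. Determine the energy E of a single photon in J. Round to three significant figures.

Take c = 2.99792458e8 m/s, 1 eV = 1.602176634e-19 J.
First convert: p = 106.3 eV/c = 5.6810e-26 kg·m/s.
Since E = pc for a photon, E = 1.703e-17 J.
So E ≈ 1.70e-17 J.

1.70e-17 J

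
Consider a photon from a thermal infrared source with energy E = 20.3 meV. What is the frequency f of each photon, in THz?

Take h = 6.62607015e-34 J·s, 1 eV = 1.602176634e-19 J.
First convert: E = 20.3 meV = 3.2524e-21 J.
Apply f = E/h: f = 4.909e12 Hz.
Converting to THz: f = 4.909 THz ≈ 4.91 THz.

4.91 THz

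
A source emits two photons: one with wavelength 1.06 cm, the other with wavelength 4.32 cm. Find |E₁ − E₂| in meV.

Using E = hc/λ: E₁ = 1.874e-23 J, E₂ = 4.598e-24 J.
|ΔE| = |1.874e-23 − 4.598e-24| = 1.41e-23 J = 0.0883 meV.

0.0883 meV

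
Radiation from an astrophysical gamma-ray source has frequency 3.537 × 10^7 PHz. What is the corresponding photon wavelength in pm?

8.48 × 10^-3 pm

Take c = 2.99792458 × 10^8 m/s.
In SI units: f = 3.537 × 10^7 PHz = 3.537 × 10^22 Hz.
Since λ = c/f for a photon, λ = 8.476 × 10^-15 m.
Converting to pm: λ = 0.008476 pm ≈ 8.48 × 10^-3 pm.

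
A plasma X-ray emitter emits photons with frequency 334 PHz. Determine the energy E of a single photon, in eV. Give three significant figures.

1380 eV

Use h = 6.62607015 × 10^-34 J·s, 1 eV = 1.602176634 × 10^-19 J.
Convert to SI: f = 334 PHz = 3.34 × 10^17 Hz.
The photon relation is E = hf, giving E = 2.213 × 10^-16 J.
Converting to eV: E = 1381 eV ≈ 1380 eV.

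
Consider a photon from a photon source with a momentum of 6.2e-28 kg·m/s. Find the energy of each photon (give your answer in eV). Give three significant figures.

1.16 eV

For a photon E = pc, so E = 1.859e-19 J.
Converting to eV: E = 1.160 eV ≈ 1.16 eV.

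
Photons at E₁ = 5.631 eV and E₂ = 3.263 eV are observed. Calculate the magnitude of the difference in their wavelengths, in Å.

1600 Å

Using λ = hc/E: λ₁ = 2.2018 × 10^-7 m, λ₂ = 3.7997 × 10^-7 m.
|Δλ| = |2.2018 × 10^-7 − 3.7997 × 10^-7| = 1.60 × 10^-7 m = 1600 Å.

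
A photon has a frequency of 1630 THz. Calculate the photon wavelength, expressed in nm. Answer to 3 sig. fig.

In SI units: f = 1630 THz = 1.63 × 10^15 Hz.
The photon relation is λ = c/f, giving λ = 1.839 × 10^-7 m.
Converting to nm: λ = 183.9 nm ≈ 184 nm.

184 nm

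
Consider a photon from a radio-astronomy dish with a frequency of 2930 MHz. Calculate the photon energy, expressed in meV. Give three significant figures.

(h = 6.62607015 × 10^-34 J·s, 1 eV = 1.602176634 × 10^-19 J.)
Convert to SI: f = 2930 MHz = 2.93 × 10^9 Hz.
For a photon E = hf, so E = 1.941 × 10^-24 J.
Converting to meV: E = 0.01212 meV ≈ 0.0121 meV.

0.0121 meV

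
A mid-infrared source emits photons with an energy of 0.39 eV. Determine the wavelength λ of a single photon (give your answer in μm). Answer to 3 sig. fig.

In SI units: E = 0.39 eV = 6.2485 × 10^-20 J.
The photon relation is λ = hc/E, giving λ = 3.179 × 10^-6 m.
Converting to μm: λ = 3.179 μm ≈ 3.18 μm.

3.18 μm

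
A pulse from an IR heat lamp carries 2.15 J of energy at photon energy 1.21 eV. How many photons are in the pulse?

1.11·10^19 photons

Per-photon energy: E = 1.939·10^-19 J (from energy = 1.21 eV).
N = E_total / E_photon = 2.15 J / 1.939·10^-19 J = 1.11·10^19.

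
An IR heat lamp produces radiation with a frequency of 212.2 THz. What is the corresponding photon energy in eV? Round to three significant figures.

0.878 eV

(h = 6.62607015e-34 J·s, 1 eV = 1.602176634e-19 J.)
In SI units: f = 212.2 THz = 2.122e14 Hz.
Apply E = hf: E = 1.406e-19 J.
Converting to eV: E = 0.8776 eV ≈ 0.878 eV.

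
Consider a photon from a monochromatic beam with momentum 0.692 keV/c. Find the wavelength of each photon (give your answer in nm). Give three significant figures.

Convert to SI: p = 0.692 keV/c = 3.6982 × 10^-25 kg·m/s.
Since λ = h/p for a photon, λ = 1.792 × 10^-9 m.
Converting to nm: λ = 1.792 nm ≈ 1.79 nm.

1.79 nm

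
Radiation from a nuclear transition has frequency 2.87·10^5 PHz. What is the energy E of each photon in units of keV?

1190 keV

Use h = 6.62607015·10^-34 J·s, 1 eV = 1.602176634·10^-19 J.
In SI units: f = 2.87·10^5 PHz = 2.87·10^20 Hz.
Apply E = hf: E = 1.902·10^-13 J.
Converting to keV: E = 1187 keV ≈ 1190 keV.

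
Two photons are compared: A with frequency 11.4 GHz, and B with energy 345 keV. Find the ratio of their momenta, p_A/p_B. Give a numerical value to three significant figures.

1.37·10^-10

p_A = 2.520·10^-32 kg·m/s (from frequency = 11.4 GHz, via p = hf/c).
p_B = 1.844·10^-22 kg·m/s (from energy = 345 keV, via p = E/c).
Ratio = 2.520·10^-32 / 1.844·10^-22 = 1.37·10^-10.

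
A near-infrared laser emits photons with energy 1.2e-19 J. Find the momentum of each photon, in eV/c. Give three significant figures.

0.749 eV/c

Apply p = E/c: p = 4.003e-28 kg·m/s.
Converting to eV/c: p = 0.7490 eV/c ≈ 0.749 eV/c.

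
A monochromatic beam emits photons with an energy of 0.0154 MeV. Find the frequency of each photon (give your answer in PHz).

Use h = 6.62607015e-34 J·s, 1 eV = 1.602176634e-19 J.
First convert: E = 0.0154 MeV = 2.4674e-15 J.
For a photon f = E/h, so f = 3.724e18 Hz.
Converting to PHz: f = 3724 PHz ≈ 3720 PHz.

3720 PHz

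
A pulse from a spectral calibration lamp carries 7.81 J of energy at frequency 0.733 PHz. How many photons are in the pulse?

1.61e19 photons

Per-photon energy: E = 4.857e-19 J (from frequency = 0.733 PHz).
N = E_total / E_photon = 7.81 J / 4.857e-19 J = 1.61e19.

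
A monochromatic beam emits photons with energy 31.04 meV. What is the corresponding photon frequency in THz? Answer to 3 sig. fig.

7.51 THz

Convert to SI: E = 31.04 meV = 4.9732 × 10^-21 J.
The photon relation is f = E/h, giving f = 7.505 × 10^12 Hz.
Converting to THz: f = 7.505 THz ≈ 7.51 THz.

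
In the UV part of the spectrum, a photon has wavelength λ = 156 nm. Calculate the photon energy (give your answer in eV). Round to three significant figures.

Use h = 6.62607015·10^-34 J·s, c = 2.99792458·10^8 m/s, 1 eV = 1.602176634·10^-19 J.
Convert to SI: λ = 156 nm = 1.56·10^-7 m.
The photon relation is E = hc/λ, giving E = 1.273·10^-18 J.
Converting to eV: E = 7.948 eV ≈ 7.95 eV.

7.95 eV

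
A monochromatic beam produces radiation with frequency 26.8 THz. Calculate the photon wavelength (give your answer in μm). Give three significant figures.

11.2 μm

First convert: f = 26.8 THz = 2.68 × 10^13 Hz.
Apply λ = c/f: λ = 1.119 × 10^-5 m.
Converting to μm: λ = 11.19 μm ≈ 11.2 μm.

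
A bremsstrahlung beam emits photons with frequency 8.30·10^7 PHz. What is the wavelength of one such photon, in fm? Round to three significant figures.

First convert: f = 8.30·10^7 PHz = 8.30·10^22 Hz.
For a photon λ = c/f, so λ = 3.612·10^-15 m.
Converting to fm: λ = 3.612 fm ≈ 3.61 fm.

3.61 fm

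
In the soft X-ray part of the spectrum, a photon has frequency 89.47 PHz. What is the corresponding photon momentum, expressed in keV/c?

0.370 keV/c

In SI units: f = 89.47 PHz = 8.947e16 Hz.
For a photon p = hf/c, so p = 1.977e-25 kg·m/s.
Converting to keV/c: p = 0.3700 keV/c ≈ 0.370 keV/c.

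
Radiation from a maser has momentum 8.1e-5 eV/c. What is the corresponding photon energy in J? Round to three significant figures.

1.30e-23 J

Take c = 2.99792458e8 m/s, 1 eV = 1.602176634e-19 J.
Convert to SI: p = 8.1e-5 eV/c = 4.3289e-32 kg·m/s.
The photon relation is E = pc, giving E = 1.298e-23 J.
So E ≈ 1.30e-23 J.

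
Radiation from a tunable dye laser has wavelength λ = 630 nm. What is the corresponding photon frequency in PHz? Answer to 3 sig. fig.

In SI units: λ = 630 nm = 6.3 × 10^-7 m.
Since f = c/λ for a photon, f = 4.759 × 10^14 Hz.
Converting to PHz: f = 0.4759 PHz ≈ 0.476 PHz.

0.476 PHz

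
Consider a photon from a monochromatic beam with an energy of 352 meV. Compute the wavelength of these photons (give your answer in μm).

(h = 6.62607015e-34 J·s, c = 2.99792458e8 m/s, 1 eV = 1.602176634e-19 J.)
First convert: E = 352 meV = 5.6397e-20 J.
Apply λ = hc/E: λ = 3.522e-6 m.
Converting to μm: λ = 3.522 μm ≈ 3.52 μm.

3.52 μm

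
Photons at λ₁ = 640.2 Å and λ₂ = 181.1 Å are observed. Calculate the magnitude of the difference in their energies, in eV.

Using E = hc/λ: E₁ = 3.1029e-18 J, E₂ = 1.0969e-17 J.
|ΔE| = |3.1029e-18 − 1.0969e-17| = 7.87e-18 J = 49.1 eV.

49.1 eV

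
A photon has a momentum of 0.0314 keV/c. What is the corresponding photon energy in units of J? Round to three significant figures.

5.03 × 10^-18 J

Convert to SI: p = 0.0314 keV/c = 1.6781 × 10^-26 kg·m/s.
Apply E = pc: E = 5.031 × 10^-18 J.
So E ≈ 5.03 × 10^-18 J.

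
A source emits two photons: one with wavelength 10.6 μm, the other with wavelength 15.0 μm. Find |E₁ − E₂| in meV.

34.3 meV

Using E = hc/λ: E₁ = 1.874e-20 J, E₂ = 1.324e-20 J.
|ΔE| = |1.874e-20 − 1.324e-20| = 5.50e-21 J = 34.3 meV.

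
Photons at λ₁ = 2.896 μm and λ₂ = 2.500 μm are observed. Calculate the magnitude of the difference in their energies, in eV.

0.0678 eV

Using E = hc/λ: E₁ = 6.8593 × 10^-20 J, E₂ = 7.9458 × 10^-20 J.
|ΔE| = |6.8593 × 10^-20 − 7.9458 × 10^-20| = 1.09 × 10^-20 J = 0.0678 eV.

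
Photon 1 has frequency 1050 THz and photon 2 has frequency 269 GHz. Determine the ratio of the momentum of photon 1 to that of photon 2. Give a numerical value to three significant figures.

3900

p_1 = 2.321 × 10^-27 kg·m/s (from frequency = 1050 THz, via p = hf/c).
p_2 = 5.945 × 10^-31 kg·m/s (from frequency = 269 GHz, via p = hf/c).
Ratio = 2.321 × 10^-27 / 5.945 × 10^-31 = 3900.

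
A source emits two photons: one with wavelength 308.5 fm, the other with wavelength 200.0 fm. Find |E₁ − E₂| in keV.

Using E = hc/λ: E₁ = 6.4390 × 10^-13 J, E₂ = 9.9322 × 10^-13 J.
|ΔE| = |6.4390 × 10^-13 − 9.9322 × 10^-13| = 3.49 × 10^-13 J = 2180 keV.

2180 keV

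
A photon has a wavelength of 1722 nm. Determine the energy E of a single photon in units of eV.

Take h = 6.62607015 × 10^-34 J·s, c = 2.99792458 × 10^8 m/s, 1 eV = 1.602176634 × 10^-19 J.
Convert to SI: λ = 1722 nm = 1.722 × 10^-6 m.
Apply E = hc/λ: E = 1.154 × 10^-19 J.
Converting to eV: E = 0.7200 eV ≈ 0.720 eV.

0.720 eV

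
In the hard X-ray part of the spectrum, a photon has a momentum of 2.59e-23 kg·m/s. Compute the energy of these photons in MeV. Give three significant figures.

0.0485 MeV

(c = 2.99792458e8 m/s, 1 eV = 1.602176634e-19 J.)
Since E = pc for a photon, E = 7.765e-15 J.
Converting to MeV: E = 0.04846 MeV ≈ 0.0485 MeV.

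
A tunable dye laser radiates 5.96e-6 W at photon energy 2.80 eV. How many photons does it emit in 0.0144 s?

1.91e11 photons

Total energy: E_total = P·t = 5.96e-6 × 0.0144 = 8.582e-8 J.
Per-photon energy: E = 4.486e-19 J.
N = E_total / E_photon = 1.91e11.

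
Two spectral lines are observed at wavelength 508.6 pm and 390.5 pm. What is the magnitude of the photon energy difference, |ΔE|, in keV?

0.737 keV

Using E = hc/λ: E₁ = 3.9057·10^-16 J, E₂ = 5.0869·10^-16 J.
|ΔE| = |3.9057·10^-16 − 5.0869·10^-16| = 1.18·10^-16 J = 0.737 keV.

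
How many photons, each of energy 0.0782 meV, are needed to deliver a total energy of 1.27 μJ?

1.01e17 photons

Per-photon energy: E = 1.253e-23 J (from energy = 0.0782 meV).
N = E_total / E_photon = 1.27e-6 J / 1.253e-23 J = 1.01e17.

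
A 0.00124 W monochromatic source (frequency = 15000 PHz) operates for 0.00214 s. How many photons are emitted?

Total energy: E_total = P·t = 0.00124 × 0.00214 = 2.654 × 10^-6 J.
Per-photon energy: E = 9.939 × 10^-15 J.
N = E_total / E_photon = 2.67 × 10^8.

2.67 × 10^8 photons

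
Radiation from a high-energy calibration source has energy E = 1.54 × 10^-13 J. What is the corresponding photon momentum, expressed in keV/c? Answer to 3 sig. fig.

For a photon p = E/c, so p = 5.137 × 10^-22 kg·m/s.
Converting to keV/c: p = 961.2 keV/c ≈ 961 keV/c.

961 keV/c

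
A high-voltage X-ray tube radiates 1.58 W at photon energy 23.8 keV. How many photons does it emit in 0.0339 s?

1.40·10^13 photons

Total energy: E_total = P·t = 1.58 × 0.0339 = 0.05356 J.
Per-photon energy: E = 3.813·10^-15 J.
N = E_total / E_photon = 1.40·10^13.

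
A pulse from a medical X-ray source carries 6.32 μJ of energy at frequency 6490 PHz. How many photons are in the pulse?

1.47 × 10^9 photons

Per-photon energy: E = 4.300 × 10^-15 J (from frequency = 6490 PHz).
N = E_total / E_photon = 6.32 × 10^-6 J / 4.300 × 10^-15 J = 1.47 × 10^9.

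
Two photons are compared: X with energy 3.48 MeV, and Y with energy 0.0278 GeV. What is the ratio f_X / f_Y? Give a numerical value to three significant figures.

0.125

f_X = 8.415 × 10^20 Hz (from energy = 3.48 MeV, via f = E/h).
f_Y = 6.722 × 10^21 Hz (from energy = 0.0278 GeV, via f = E/h).
Ratio = 8.415 × 10^20 / 6.722 × 10^21 = 0.125.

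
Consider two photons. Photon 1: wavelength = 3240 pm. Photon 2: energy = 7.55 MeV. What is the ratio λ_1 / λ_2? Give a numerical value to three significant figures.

1.97 × 10^4

λ_1 = 3.240 × 10^-9 m (from wavelength = 3240 pm, via λ given directly).
λ_2 = 1.642 × 10^-13 m (from energy = 7.55 MeV, via λ = hc/E).
Ratio = 3.240 × 10^-9 / 1.642 × 10^-13 = 1.97 × 10^4.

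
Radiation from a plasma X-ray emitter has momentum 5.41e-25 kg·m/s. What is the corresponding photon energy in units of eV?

Take c = 2.99792458e8 m/s, 1 eV = 1.602176634e-19 J.
Since E = pc for a photon, E = 1.622e-16 J.
Converting to eV: E = 1012 eV ≈ 1010 eV.

1010 eV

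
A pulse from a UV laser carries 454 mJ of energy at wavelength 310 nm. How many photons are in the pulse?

Per-photon energy: E = 6.408 × 10^-19 J (from wavelength = 310 nm).
N = E_total / E_photon = 0.454 J / 6.408 × 10^-19 J = 7.09 × 10^17.

7.09 × 10^17 photons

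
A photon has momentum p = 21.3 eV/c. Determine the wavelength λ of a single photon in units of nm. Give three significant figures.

58.2 nm

Use h = 6.62607015 × 10^-34 J·s, c = 2.99792458 × 10^8 m/s, 1 eV = 1.602176634 × 10^-19 J.
In SI units: p = 21.3 eV/c = 1.1383 × 10^-26 kg·m/s.
The photon relation is λ = h/p, giving λ = 5.821 × 10^-8 m.
Converting to nm: λ = 58.21 nm ≈ 58.2 nm.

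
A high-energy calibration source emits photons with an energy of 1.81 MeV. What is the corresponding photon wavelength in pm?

First convert: E = 1.81 MeV = 2.8999 × 10^-13 J.
For a photon λ = hc/E, so λ = 6.850 × 10^-13 m.
Converting to pm: λ = 0.6850 pm ≈ 0.685 pm.

0.685 pm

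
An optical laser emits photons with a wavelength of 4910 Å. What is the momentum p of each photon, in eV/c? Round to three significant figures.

2.53 eV/c

(h = 6.62607015 × 10^-34 J·s, c = 2.99792458 × 10^8 m/s, 1 eV = 1.602176634 × 10^-19 J.)
First convert: λ = 4910 Å = 4.91 × 10^-7 m.
The photon relation is p = h/λ, giving p = 1.350 × 10^-27 kg·m/s.
Converting to eV/c: p = 2.525 eV/c ≈ 2.53 eV/c.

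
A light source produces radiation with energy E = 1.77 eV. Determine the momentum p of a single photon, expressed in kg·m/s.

9.46·10^-28 kg·m/s

(c = 2.99792458·10^8 m/s, 1 eV = 1.602176634·10^-19 J.)
In SI units: E = 1.77 eV = 2.8359·10^-19 J.
For a photon p = E/c, so p = 9.459·10^-28 kg·m/s.
So p ≈ 9.46·10^-28 kg·m/s.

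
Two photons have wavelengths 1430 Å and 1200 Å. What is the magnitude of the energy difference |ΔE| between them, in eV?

1.66 eV

Using E = hc/λ: E₁ = 1.389 × 10^-18 J, E₂ = 1.655 × 10^-18 J.
|ΔE| = |1.389 × 10^-18 − 1.655 × 10^-18| = 2.66 × 10^-19 J = 1.66 eV.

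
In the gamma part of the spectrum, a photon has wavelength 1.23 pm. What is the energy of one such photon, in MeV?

1.01 MeV

(h = 6.62607015 × 10^-34 J·s, c = 2.99792458 × 10^8 m/s, 1 eV = 1.602176634 × 10^-19 J.)
In SI units: λ = 1.23 pm = 1.23 × 10^-12 m.
The photon relation is E = hc/λ, giving E = 1.615 × 10^-13 J.
Converting to MeV: E = 1.008 MeV ≈ 1.01 MeV.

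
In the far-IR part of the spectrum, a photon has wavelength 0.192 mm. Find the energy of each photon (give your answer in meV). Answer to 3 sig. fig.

Use h = 6.62607015 × 10^-34 J·s, c = 2.99792458 × 10^8 m/s, 1 eV = 1.602176634 × 10^-19 J.
First convert: λ = 0.192 mm = 1.92 × 10^-4 m.
The photon relation is E = hc/λ, giving E = 1.035 × 10^-21 J.
Converting to meV: E = 6.458 meV ≈ 6.46 meV.

6.46 meV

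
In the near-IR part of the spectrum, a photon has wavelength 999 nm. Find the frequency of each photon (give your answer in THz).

In SI units: λ = 999 nm = 9.99 × 10^-7 m.
Apply f = c/λ: f = 3.001 × 10^14 Hz.
Converting to THz: f = 300.1 THz ≈ 300 THz.

300 THz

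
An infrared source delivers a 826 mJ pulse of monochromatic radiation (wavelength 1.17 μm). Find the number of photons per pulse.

Per-photon energy: E = 1.698 × 10^-19 J (from wavelength = 1.17 μm).
N = E_total / E_photon = 0.826 J / 1.698 × 10^-19 J = 4.87 × 10^18.

4.87 × 10^18 photons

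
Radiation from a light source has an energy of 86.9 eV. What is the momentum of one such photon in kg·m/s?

Use c = 2.99792458e8 m/s, 1 eV = 1.602176634e-19 J.
Convert to SI: E = 86.9 eV = 1.3923e-17 J.
Since p = E/c for a photon, p = 4.644e-26 kg·m/s.
So p ≈ 4.64e-26 kg·m/s.

4.64e-26 kg·m/s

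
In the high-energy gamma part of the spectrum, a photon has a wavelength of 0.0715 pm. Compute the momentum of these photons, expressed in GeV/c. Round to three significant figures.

0.0173 GeV/c

Use h = 6.62607015·10^-34 J·s, c = 2.99792458·10^8 m/s, 1 eV = 1.602176634·10^-19 J.
In SI units: λ = 0.0715 pm = 7.15·10^-14 m.
For a photon p = h/λ, so p = 9.267·10^-21 kg·m/s.
Converting to GeV/c: p = 0.01734 GeV/c ≈ 0.0173 GeV/c.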